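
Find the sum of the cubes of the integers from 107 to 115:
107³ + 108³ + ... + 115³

Use ∑_{k=1}^{n} k³ = [n(n+1)/2]², then subtract the first 106 terms.
∑_{k=1}^{115} k³ = [115×116/2]² = 6670² = 44488900
∑_{k=1}^{106} k³ = [106×107/2]² = 5671² = 32160241
∑_{k=107}^{115} k³ = 44488900 - 32160241 = 12328659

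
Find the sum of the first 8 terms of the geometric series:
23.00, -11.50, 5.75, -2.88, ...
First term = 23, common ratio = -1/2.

Sₙ = a(1 - rⁿ) / (1 - r)
S_8 = 23(1 - (-1/2)^8) / (1 - (-1/2))
S_8 = 23(1 - (1/256)) / (3/2)
S_8 = 1955/128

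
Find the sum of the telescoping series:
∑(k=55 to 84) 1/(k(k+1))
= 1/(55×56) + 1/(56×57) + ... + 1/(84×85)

Partial fractions: 1/(k(k+1)) = 1/k - 1/(k+1)
The series telescopes:
= (1/55 - 1/56) + (1/56 - 1/57) + ... + (1/84 - 1/85)
= 1/55 - 1/85
= 6/935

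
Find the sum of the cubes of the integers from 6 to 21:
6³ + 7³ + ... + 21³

Use ∑_{k=1}^{n} k³ = [n(n+1)/2]², then subtract the first 5 terms.
∑_{k=1}^{21} k³ = [21×22/2]² = 231² = 53361
∑_{k=1}^{5} k³ = [5×6/2]² = 15² = 225
∑_{k=6}^{21} k³ = 53361 - 225 = 53136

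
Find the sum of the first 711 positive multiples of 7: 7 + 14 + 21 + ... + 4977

Factor out 7: = 7(1 + 2 + ... + 711) = 7 × n(n+1)/2
= 7 × 711×712/2
= 7 × 253116
= 1771812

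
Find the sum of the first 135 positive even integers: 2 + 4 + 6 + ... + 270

Sum of first n even numbers = n(n+1)
= 135×136
= 18360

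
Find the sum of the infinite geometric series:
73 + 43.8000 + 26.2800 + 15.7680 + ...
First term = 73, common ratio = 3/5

For |r| < 1, S = a / (1 - r)
S = 73 / (1 - (3/5))
S = 73 / (2/5)
S = 365/2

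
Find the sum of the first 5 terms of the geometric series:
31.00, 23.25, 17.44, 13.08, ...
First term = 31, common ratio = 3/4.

Sₙ = a(1 - rⁿ) / (1 - r)
S_5 = 31(1 - (3/4)^5) / (1 - (3/4))
S_5 = 31(1 - (243/1024)) / (1/4)
S_5 = 24211/256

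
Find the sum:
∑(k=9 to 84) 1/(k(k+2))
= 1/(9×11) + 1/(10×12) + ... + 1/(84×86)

Partial fractions: 1/(k(k+2)) = (1/2)[1/k - 1/(k+2)]
Telescoping leaves the first two and last two terms:
= (1/2)[1/9 + 1/10 - 1/85 - 1/86]
= 1235/13158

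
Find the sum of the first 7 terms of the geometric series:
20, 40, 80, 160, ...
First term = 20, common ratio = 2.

Sₙ = a(1 - rⁿ) / (1 - r)
S_7 = 20(1 - 2^7) / (1 - 2)
S_7 = 20(1 - 128) / (-1)
S_7 = 2540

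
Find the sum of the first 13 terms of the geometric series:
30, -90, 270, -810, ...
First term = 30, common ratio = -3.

Sₙ = a(1 - rⁿ) / (1 - r)
S_13 = 30(1 - (-3)^13) / (1 - (-3))
S_13 = 30(1 - (-1594323)) / (4)
S_13 = 11957430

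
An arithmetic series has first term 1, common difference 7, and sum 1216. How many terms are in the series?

Using S = n/2 × [2a + (n-1)d]
1216 = n/2 × [2(1) + (n-1)(7)]
1216 = n/2 × [2 + 7n - 7]
2432 = n × [-5 + 7n]
7n² + (-5)n - 2432 = 0
Discriminant: Δ = (-5)² - 4(7)(-2432) = 25 + 68096 = 68121
√Δ = 261
n = [-(-5) + √Δ] / (2·7) = (5 + 261) / 14 = 266 / 14 = 19
(The negative root is discarded since n must be a positive integer.)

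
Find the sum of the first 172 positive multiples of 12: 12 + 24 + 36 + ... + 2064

Factor out 12: = 12(1 + 2 + ... + 172) = 12 × n(n+1)/2
= 12 × 172×173/2
= 12 × 14878
= 178536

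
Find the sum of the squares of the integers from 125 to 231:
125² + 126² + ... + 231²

Use ∑_{k=1}^{n} k² = n(n+1)(2n+1)/6, then subtract the first 124 terms.
∑_{k=1}^{231} k² = 231×232×463/6 = 4135516
∑_{k=1}^{124} k² = 124×125×249/6 = 643250
∑_{k=125}^{231} k² = 4135516 - 643250 = 3492266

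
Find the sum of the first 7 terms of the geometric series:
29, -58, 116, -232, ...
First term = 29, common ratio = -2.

Sₙ = a(1 - rⁿ) / (1 - r)
S_7 = 29(1 - (-2)^7) / (1 - (-2))
S_7 = 29(1 - (-128)) / (3)
S_7 = 1247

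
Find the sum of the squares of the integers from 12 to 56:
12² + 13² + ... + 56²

Use ∑_{k=1}^{n} k² = n(n+1)(2n+1)/6, then subtract the first 11 terms.
∑_{k=1}^{56} k² = 56×57×113/6 = 60116
∑_{k=1}^{11} k² = 11×12×23/6 = 506
∑_{k=12}^{56} k² = 60116 - 506 = 59610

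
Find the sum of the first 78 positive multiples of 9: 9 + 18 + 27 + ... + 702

Factor out 9: = 9(1 + 2 + ... + 78) = 9 × n(n+1)/2
= 9 × 78×79/2
= 9 × 3081
= 27729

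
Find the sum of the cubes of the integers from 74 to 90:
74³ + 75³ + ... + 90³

Use ∑_{k=1}^{n} k³ = [n(n+1)/2]², then subtract the first 73 terms.
∑_{k=1}^{90} k³ = [90×91/2]² = 4095² = 16769025
∑_{k=1}^{73} k³ = [73×74/2]² = 2701² = 7295401
∑_{k=74}^{90} k³ = 16769025 - 7295401 = 9473624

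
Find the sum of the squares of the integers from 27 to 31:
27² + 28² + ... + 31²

Use ∑_{k=1}^{n} k² = n(n+1)(2n+1)/6, then subtract the first 26 terms.
∑_{k=1}^{31} k² = 31×32×63/6 = 10416
∑_{k=1}^{26} k² = 26×27×53/6 = 6201
∑_{k=27}^{31} k² = 10416 - 6201 = 4215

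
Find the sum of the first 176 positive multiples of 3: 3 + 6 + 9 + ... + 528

Factor out 3: = 3(1 + 2 + ... + 176) = 3 × n(n+1)/2
= 3 × 176×177/2
= 3 × 15576
= 46728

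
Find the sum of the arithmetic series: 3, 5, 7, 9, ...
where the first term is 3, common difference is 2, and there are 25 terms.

Sₙ = n/2 × (first + last)
Last term = a + (n-1)d = 3 + (25-1)×2 = 51
S_25 = 25/2 × (3 + 51)
S_25 = 25/2 × 54 = 675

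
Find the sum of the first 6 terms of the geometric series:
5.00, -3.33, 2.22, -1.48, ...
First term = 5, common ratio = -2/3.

Sₙ = a(1 - rⁿ) / (1 - r)
S_6 = 5(1 - (-2/3)^6) / (1 - (-2/3))
S_6 = 5(1 - (64/729)) / (5/3)
S_6 = 665/243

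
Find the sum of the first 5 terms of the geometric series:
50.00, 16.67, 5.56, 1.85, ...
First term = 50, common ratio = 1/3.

Sₙ = a(1 - rⁿ) / (1 - r)
S_5 = 50(1 - (1/3)^5) / (1 - (1/3))
S_5 = 50(1 - (1/243)) / (2/3)
S_5 = 6050/81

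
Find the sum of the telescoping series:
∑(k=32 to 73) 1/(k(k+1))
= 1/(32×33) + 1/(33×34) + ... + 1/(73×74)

Partial fractions: 1/(k(k+1)) = 1/k - 1/(k+1)
The series telescopes:
= (1/32 - 1/33) + (1/33 - 1/34) + ... + (1/73 - 1/74)
= 1/32 - 1/74
= 21/1184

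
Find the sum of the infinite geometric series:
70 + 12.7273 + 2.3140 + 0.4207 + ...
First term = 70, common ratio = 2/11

For |r| < 1, S = a / (1 - r)
S = 70 / (1 - (2/11))
S = 70 / (9/11)
S = 770/9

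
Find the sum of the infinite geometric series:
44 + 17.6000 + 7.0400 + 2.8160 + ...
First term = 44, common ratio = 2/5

For |r| < 1, S = a / (1 - r)
S = 44 / (1 - (2/5))
S = 44 / (3/5)
S = 220/3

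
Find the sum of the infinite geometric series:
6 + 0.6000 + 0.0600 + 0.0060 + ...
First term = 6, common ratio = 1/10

For |r| < 1, S = a / (1 - r)
S = 6 / (1 - (1/10))
S = 6 / (9/10)
S = 20/3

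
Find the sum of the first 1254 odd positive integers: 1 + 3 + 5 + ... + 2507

Sum of first n odd numbers = n²
= 1254²
= 1572516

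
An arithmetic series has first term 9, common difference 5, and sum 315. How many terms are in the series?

Using S = n/2 × [2a + (n-1)d]
315 = n/2 × [2(9) + (n-1)(5)]
315 = n/2 × [18 + 5n - 5]
630 = n × [13 + 5n]
5n² + (13)n - 630 = 0
Discriminant: Δ = (13)² - 4(5)(-630) = 169 + 12600 = 12769
√Δ = 113
n = [-(13) + √Δ] / (2·5) = (-13 + 113) / 10 = 100 / 10 = 10
(The negative root is discarded since n must be a positive integer.)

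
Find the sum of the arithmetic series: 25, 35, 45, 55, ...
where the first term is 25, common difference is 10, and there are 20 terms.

Sₙ = n/2 × (first + last)
Last term = a + (n-1)d = 25 + (20-1)×10 = 215
S_20 = 20/2 × (25 + 215)
S_20 = 20/2 × 240 = 2400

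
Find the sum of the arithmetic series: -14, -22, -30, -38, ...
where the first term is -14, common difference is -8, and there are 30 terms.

Sₙ = n/2 × (first + last)
Last term = a + (n-1)d = -14 + (30-1)×(-8) = -246
S_30 = 30/2 × (-14 + (-246))
S_30 = 30/2 × (-260) = -3900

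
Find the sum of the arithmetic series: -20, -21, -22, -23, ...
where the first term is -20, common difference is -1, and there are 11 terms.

Sₙ = n/2 × (first + last)
Last term = a + (n-1)d = -20 + (11-1)×(-1) = -30
S_11 = 11/2 × (-20 + (-30))
S_11 = 11/2 × (-50) = -275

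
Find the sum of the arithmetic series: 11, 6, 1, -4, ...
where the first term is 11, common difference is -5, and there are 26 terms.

Sₙ = n/2 × (first + last)
Last term = a + (n-1)d = 11 + (26-1)×(-5) = -114
S_26 = 26/2 × (11 + (-114))
S_26 = 26/2 × (-103) = -1339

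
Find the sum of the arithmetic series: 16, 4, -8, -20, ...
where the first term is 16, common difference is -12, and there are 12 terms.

Sₙ = n/2 × (first + last)
Last term = a + (n-1)d = 16 + (12-1)×(-12) = -116
S_12 = 12/2 × (16 + (-116))
S_12 = 12/2 × (-100) = -600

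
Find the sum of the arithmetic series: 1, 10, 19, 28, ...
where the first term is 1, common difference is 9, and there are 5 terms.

Sₙ = n/2 × (first + last)
Last term = a + (n-1)d = 1 + (5-1)×9 = 37
S_5 = 5/2 × (1 + 37)
S_5 = 5/2 × 38 = 95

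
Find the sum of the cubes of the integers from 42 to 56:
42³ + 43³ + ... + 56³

Use ∑_{k=1}^{n} k³ = [n(n+1)/2]², then subtract the first 41 terms.
∑_{k=1}^{56} k³ = [56×57/2]² = 1596² = 2547216
∑_{k=1}^{41} k³ = [41×42/2]² = 861² = 741321
∑_{k=42}^{56} k³ = 2547216 - 741321 = 1805895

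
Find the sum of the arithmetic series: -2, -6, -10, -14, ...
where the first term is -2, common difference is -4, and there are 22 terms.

Sₙ = n/2 × (first + last)
Last term = a + (n-1)d = -2 + (22-1)×(-4) = -86
S_22 = 22/2 × (-2 + (-86))
S_22 = 22/2 × (-88) = -968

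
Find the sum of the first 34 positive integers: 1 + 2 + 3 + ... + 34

Formula: ∑k = n(n+1)/2
= 34×35/2
= 1190/2
= 595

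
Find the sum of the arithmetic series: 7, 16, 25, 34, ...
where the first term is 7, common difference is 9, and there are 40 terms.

Sₙ = n/2 × (first + last)
Last term = a + (n-1)d = 7 + (40-1)×9 = 358
S_40 = 40/2 × (7 + 358)
S_40 = 40/2 × 365 = 7300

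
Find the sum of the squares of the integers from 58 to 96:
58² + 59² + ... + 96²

Use ∑_{k=1}^{n} k² = n(n+1)(2n+1)/6, then subtract the first 57 terms.
∑_{k=1}^{96} k² = 96×97×193/6 = 299536
∑_{k=1}^{57} k² = 57×58×115/6 = 63365
∑_{k=58}^{96} k² = 299536 - 63365 = 236171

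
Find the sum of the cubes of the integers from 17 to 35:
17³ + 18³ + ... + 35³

Use ∑_{k=1}^{n} k³ = [n(n+1)/2]², then subtract the first 16 terms.
∑_{k=1}^{35} k³ = [35×36/2]² = 630² = 396900
∑_{k=1}^{16} k³ = [16×17/2]² = 136² = 18496
∑_{k=17}^{35} k³ = 396900 - 18496 = 378404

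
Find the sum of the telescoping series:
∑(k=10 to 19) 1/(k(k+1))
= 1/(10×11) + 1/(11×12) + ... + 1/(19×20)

Partial fractions: 1/(k(k+1)) = 1/k - 1/(k+1)
The series telescopes:
= (1/10 - 1/11) + (1/11 - 1/12) + ... + (1/19 - 1/20)
= 1/10 - 1/20
= 1/20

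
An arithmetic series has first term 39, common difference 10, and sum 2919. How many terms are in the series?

Using S = n/2 × [2a + (n-1)d]
2919 = n/2 × [2(39) + (n-1)(10)]
2919 = n/2 × [78 + 10n - 10]
5838 = n × [68 + 10n]
10n² + (68)n - 5838 = 0
Discriminant: Δ = (68)² - 4(10)(-5838) = 4624 + 233520 = 238144
√Δ = 488
n = [-(68) + √Δ] / (2·10) = (-68 + 488) / 20 = 420 / 20 = 21
(The negative root is discarded since n must be a positive integer.)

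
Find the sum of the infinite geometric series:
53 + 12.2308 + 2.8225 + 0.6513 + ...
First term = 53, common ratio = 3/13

For |r| < 1, S = a / (1 - r)
S = 53 / (1 - (3/13))
S = 53 / (10/13)
S = 689/10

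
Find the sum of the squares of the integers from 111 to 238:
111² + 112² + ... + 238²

Use ∑_{k=1}^{n} k² = n(n+1)(2n+1)/6, then subtract the first 110 terms.
∑_{k=1}^{238} k² = 238×239×477/6 = 4522119
∑_{k=1}^{110} k² = 110×111×221/6 = 449735
∑_{k=111}^{238} k² = 4522119 - 449735 = 4072384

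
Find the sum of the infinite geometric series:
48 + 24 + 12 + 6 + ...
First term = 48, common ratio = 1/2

For |r| < 1, S = a / (1 - r)
S = 48 / (1 - (1/2))
S = 48 / (1/2)
S = 96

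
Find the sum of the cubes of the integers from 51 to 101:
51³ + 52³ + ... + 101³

Use ∑_{k=1}^{n} k³ = [n(n+1)/2]², then subtract the first 50 terms.
∑_{k=1}^{101} k³ = [101×102/2]² = 5151² = 26532801
∑_{k=1}^{50} k³ = [50×51/2]² = 1275² = 1625625
∑_{k=51}^{101} k³ = 26532801 - 1625625 = 24907176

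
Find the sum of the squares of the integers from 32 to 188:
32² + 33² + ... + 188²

Use ∑_{k=1}^{n} k² = n(n+1)(2n+1)/6, then subtract the first 31 terms.
∑_{k=1}^{188} k² = 188×189×377/6 = 2232594
∑_{k=1}^{31} k² = 31×32×63/6 = 10416
∑_{k=32}^{188} k² = 2232594 - 10416 = 2222178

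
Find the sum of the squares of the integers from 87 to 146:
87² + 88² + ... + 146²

Use ∑_{k=1}^{n} k² = n(n+1)(2n+1)/6, then subtract the first 86 terms.
∑_{k=1}^{146} k² = 146×147×293/6 = 1048061
∑_{k=1}^{86} k² = 86×87×173/6 = 215731
∑_{k=87}^{146} k² = 1048061 - 215731 = 832330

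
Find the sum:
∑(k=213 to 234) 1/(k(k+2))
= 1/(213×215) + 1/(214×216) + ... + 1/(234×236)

Partial fractions: 1/(k(k+2)) = (1/2)[1/k - 1/(k+2)]
Telescoping leaves the first two and last two terms:
= (1/2)[1/213 + 1/214 - 1/235 - 1/236]
= 1106149/2527977720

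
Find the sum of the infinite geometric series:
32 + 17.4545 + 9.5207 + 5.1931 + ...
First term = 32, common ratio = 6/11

For |r| < 1, S = a / (1 - r)
S = 32 / (1 - (6/11))
S = 32 / (5/11)
S = 352/5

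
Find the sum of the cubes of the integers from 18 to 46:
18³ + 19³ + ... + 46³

Use ∑_{k=1}^{n} k³ = [n(n+1)/2]², then subtract the first 17 terms.
∑_{k=1}^{46} k³ = [46×47/2]² = 1081² = 1168561
∑_{k=1}^{17} k³ = [17×18/2]² = 153² = 23409
∑_{k=18}^{46} k³ = 1168561 - 23409 = 1145152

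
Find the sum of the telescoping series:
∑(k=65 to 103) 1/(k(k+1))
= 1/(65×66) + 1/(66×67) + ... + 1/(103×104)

Partial fractions: 1/(k(k+1)) = 1/k - 1/(k+1)
The series telescopes:
= (1/65 - 1/66) + (1/66 - 1/67) + ... + (1/103 - 1/104)
= 1/65 - 1/104
= 3/520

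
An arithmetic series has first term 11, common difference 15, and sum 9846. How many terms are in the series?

Using S = n/2 × [2a + (n-1)d]
9846 = n/2 × [2(11) + (n-1)(15)]
9846 = n/2 × [22 + 15n - 15]
19692 = n × [7 + 15n]
15n² + (7)n - 19692 = 0
Discriminant: Δ = (7)² - 4(15)(-19692) = 49 + 1181520 = 1181569
√Δ = 1087
n = [-(7) + √Δ] / (2·15) = (-7 + 1087) / 30 = 1080 / 30 = 36
(The negative root is discarded since n must be a positive integer.)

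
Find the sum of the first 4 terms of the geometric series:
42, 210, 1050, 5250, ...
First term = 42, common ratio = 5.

Sₙ = a(1 - rⁿ) / (1 - r)
S_4 = 42(1 - 5^4) / (1 - 5)
S_4 = 42(1 - 625) / (-4)
S_4 = 6552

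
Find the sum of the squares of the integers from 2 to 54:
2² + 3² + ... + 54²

Use ∑_{k=1}^{n} k² = n(n+1)(2n+1)/6, then subtract the first 1 terms.
∑_{k=1}^{54} k² = 54×55×109/6 = 53955
∑_{k=1}^{1} k² = 1×2×3/6 = 1
∑_{k=2}^{54} k² = 53955 - 1 = 53954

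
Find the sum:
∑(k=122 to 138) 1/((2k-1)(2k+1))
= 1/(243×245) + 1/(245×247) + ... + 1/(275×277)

Partial fractions: 1/((2k-1)(2k+1)) = (1/2)[1/(2k-1) - 1/(2k+1)]
The series telescopes:
= (1/2)[1/243 - 1/277]
= 17/67311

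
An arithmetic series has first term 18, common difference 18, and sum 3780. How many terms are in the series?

Using S = n/2 × [2a + (n-1)d]
3780 = n/2 × [2(18) + (n-1)(18)]
3780 = n/2 × [36 + 18n - 18]
7560 = n × [18 + 18n]
18n² + (18)n - 7560 = 0
Discriminant: Δ = (18)² - 4(18)(-7560) = 324 + 544320 = 544644
√Δ = 738
n = [-(18) + √Δ] / (2·18) = (-18 + 738) / 36 = 720 / 36 = 20
(The negative root is discarded since n must be a positive integer.)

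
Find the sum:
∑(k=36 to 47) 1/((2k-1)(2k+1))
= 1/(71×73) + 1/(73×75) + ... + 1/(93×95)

Partial fractions: 1/((2k-1)(2k+1)) = (1/2)[1/(2k-1) - 1/(2k+1)]
The series telescopes:
= (1/2)[1/71 - 1/95]
= 12/6745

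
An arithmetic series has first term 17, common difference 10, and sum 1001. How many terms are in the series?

Using S = n/2 × [2a + (n-1)d]
1001 = n/2 × [2(17) + (n-1)(10)]
1001 = n/2 × [34 + 10n - 10]
2002 = n × [24 + 10n]
10n² + (24)n - 2002 = 0
Discriminant: Δ = (24)² - 4(10)(-2002) = 576 + 80080 = 80656
√Δ = 284
n = [-(24) + √Δ] / (2·10) = (-24 + 284) / 20 = 260 / 20 = 13
(The negative root is discarded since n must be a positive integer.)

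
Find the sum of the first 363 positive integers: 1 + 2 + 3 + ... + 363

Formula: ∑k = n(n+1)/2
= 363×364/2
= 132132/2
= 66066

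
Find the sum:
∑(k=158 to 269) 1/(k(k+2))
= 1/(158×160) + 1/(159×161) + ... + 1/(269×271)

Partial fractions: 1/(k(k+2)) = (1/2)[1/k - 1/(k+2)]
Telescoping leaves the first two and last two terms:
= (1/2)[1/158 + 1/159 - 1/270 - 1/271]
= 400162/153181395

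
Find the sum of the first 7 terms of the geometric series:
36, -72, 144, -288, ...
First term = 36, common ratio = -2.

Sₙ = a(1 - rⁿ) / (1 - r)
S_7 = 36(1 - (-2)^7) / (1 - (-2))
S_7 = 36(1 - (-128)) / (3)
S_7 = 1548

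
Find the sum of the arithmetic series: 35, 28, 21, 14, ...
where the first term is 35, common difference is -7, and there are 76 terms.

Sₙ = n/2 × (first + last)
Last term = a + (n-1)d = 35 + (76-1)×(-7) = -490
S_76 = 76/2 × (35 + (-490))
S_76 = 76/2 × (-455) = -17290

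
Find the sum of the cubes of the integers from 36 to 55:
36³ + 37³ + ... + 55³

Use ∑_{k=1}^{n} k³ = [n(n+1)/2]², then subtract the first 35 terms.
∑_{k=1}^{55} k³ = [55×56/2]² = 1540² = 2371600
∑_{k=1}^{35} k³ = [35×36/2]² = 630² = 396900
∑_{k=36}^{55} k³ = 2371600 - 396900 = 1974700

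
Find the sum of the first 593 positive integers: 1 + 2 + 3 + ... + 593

Formula: ∑k = n(n+1)/2
= 593×594/2
= 352242/2
= 176121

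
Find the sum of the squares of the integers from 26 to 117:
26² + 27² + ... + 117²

Use ∑_{k=1}^{n} k² = n(n+1)(2n+1)/6, then subtract the first 25 terms.
∑_{k=1}^{117} k² = 117×118×235/6 = 540735
∑_{k=1}^{25} k² = 25×26×51/6 = 5525
∑_{k=26}^{117} k² = 540735 - 5525 = 535210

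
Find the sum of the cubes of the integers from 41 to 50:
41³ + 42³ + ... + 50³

Use ∑_{k=1}^{n} k³ = [n(n+1)/2]², then subtract the first 40 terms.
∑_{k=1}^{50} k³ = [50×51/2]² = 1275² = 1625625
∑_{k=1}^{40} k³ = [40×41/2]² = 820² = 672400
∑_{k=41}^{50} k³ = 1625625 - 672400 = 953225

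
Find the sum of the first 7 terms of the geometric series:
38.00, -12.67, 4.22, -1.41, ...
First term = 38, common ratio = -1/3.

Sₙ = a(1 - rⁿ) / (1 - r)
S_7 = 38(1 - (-1/3)^7) / (1 - (-1/3))
S_7 = 38(1 - (-1/2187)) / (4/3)
S_7 = 20786/729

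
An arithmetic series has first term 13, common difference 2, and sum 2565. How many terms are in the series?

Using S = n/2 × [2a + (n-1)d]
2565 = n/2 × [2(13) + (n-1)(2)]
2565 = n/2 × [26 + 2n - 2]
5130 = n × [24 + 2n]
2n² + (24)n - 5130 = 0
Discriminant: Δ = (24)² - 4(2)(-5130) = 576 + 41040 = 41616
√Δ = 204
n = [-(24) + √Δ] / (2·2) = (-24 + 204) / 4 = 180 / 4 = 45
(The negative root is discarded since n must be a positive integer.)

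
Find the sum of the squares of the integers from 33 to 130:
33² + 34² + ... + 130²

Use ∑_{k=1}^{n} k² = n(n+1)(2n+1)/6, then subtract the first 32 terms.
∑_{k=1}^{130} k² = 130×131×261/6 = 740805
∑_{k=1}^{32} k² = 32×33×65/6 = 11440
∑_{k=33}^{130} k² = 740805 - 11440 = 729365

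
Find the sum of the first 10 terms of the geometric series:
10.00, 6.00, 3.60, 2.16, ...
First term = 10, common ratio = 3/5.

Sₙ = a(1 - rⁿ) / (1 - r)
S_10 = 10(1 - (3/5)^10) / (1 - (3/5))
S_10 = 10(1 - (59049/9765625)) / (2/5)
S_10 = 9706576/390625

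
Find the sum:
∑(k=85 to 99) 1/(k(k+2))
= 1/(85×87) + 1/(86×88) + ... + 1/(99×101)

Partial fractions: 1/(k(k+2)) = (1/2)[1/k - 1/(k+2)]
Telescoping leaves the first two and last two terms:
= (1/2)[1/85 + 1/86 - 1/100 - 1/101]
= 25779/14766200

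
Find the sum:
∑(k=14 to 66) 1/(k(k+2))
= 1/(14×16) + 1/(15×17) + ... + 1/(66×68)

Partial fractions: 1/(k(k+2)) = (1/2)[1/k - 1/(k+2)]
Telescoping leaves the first two and last two terms:
= (1/2)[1/14 + 1/15 - 1/67 - 1/68]
= 51887/956760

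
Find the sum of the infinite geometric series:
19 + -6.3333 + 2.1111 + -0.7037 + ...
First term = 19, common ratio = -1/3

For |r| < 1, S = a / (1 - r)
S = 19 / (1 - (-1/3))
S = 19 / (4/3)
S = 57/4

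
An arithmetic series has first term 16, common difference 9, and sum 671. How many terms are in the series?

Using S = n/2 × [2a + (n-1)d]
671 = n/2 × [2(16) + (n-1)(9)]
671 = n/2 × [32 + 9n - 9]
1342 = n × [23 + 9n]
9n² + (23)n - 1342 = 0
Discriminant: Δ = (23)² - 4(9)(-1342) = 529 + 48312 = 48841
√Δ = 221
n = [-(23) + √Δ] / (2·9) = (-23 + 221) / 18 = 198 / 18 = 11
(The negative root is discarded since n must be a positive integer.)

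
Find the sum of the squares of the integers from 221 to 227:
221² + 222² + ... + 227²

Use ∑_{k=1}^{n} k² = n(n+1)(2n+1)/6, then subtract the first 220 terms.
∑_{k=1}^{227} k² = 227×228×455/6 = 3924830
∑_{k=1}^{220} k² = 220×221×441/6 = 3573570
∑_{k=221}^{227} k² = 3924830 - 3573570 = 351260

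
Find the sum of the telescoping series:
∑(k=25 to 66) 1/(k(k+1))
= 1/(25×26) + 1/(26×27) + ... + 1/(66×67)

Partial fractions: 1/(k(k+1)) = 1/k - 1/(k+1)
The series telescopes:
= (1/25 - 1/26) + (1/26 - 1/27) + ... + (1/66 - 1/67)
= 1/25 - 1/67
= 42/1675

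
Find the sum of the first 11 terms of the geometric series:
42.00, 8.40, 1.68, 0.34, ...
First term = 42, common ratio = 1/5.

Sₙ = a(1 - rⁿ) / (1 - r)
S_11 = 42(1 - (1/5)^11) / (1 - (1/5))
S_11 = 42(1 - (1/48828125)) / (4/5)
S_11 = 512695302/9765625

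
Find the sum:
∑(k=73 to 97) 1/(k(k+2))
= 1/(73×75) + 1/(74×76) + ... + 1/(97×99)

Partial fractions: 1/(k(k+2)) = (1/2)[1/k - 1/(k+2)]
Telescoping leaves the first two and last two terms:
= (1/2)[1/73 + 1/74 - 1/98 - 1/99]
= 45250/13102551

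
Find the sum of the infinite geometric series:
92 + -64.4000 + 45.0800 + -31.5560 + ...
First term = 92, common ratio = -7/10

For |r| < 1, S = a / (1 - r)
S = 92 / (1 - (-7/10))
S = 92 / (17/10)
S = 920/17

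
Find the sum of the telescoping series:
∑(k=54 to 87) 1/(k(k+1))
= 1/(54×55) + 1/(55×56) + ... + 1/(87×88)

Partial fractions: 1/(k(k+1)) = 1/k - 1/(k+1)
The series telescopes:
= (1/54 - 1/55) + (1/55 - 1/56) + ... + (1/87 - 1/88)
= 1/54 - 1/88
= 17/2376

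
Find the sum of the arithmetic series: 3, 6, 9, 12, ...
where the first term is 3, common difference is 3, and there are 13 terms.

Sₙ = n/2 × (first + last)
Last term = a + (n-1)d = 3 + (13-1)×3 = 39
S_13 = 13/2 × (3 + 39)
S_13 = 13/2 × 42 = 273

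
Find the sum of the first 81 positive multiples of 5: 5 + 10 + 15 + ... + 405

Factor out 5: = 5(1 + 2 + ... + 81) = 5 × n(n+1)/2
= 5 × 81×82/2
= 5 × 3321
= 16605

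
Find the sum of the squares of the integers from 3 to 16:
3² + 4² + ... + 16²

Use ∑_{k=1}^{n} k² = n(n+1)(2n+1)/6, then subtract the first 2 terms.
∑_{k=1}^{16} k² = 16×17×33/6 = 1496
∑_{k=1}^{2} k² = 2×3×5/6 = 5
∑_{k=3}^{16} k² = 1496 - 5 = 1491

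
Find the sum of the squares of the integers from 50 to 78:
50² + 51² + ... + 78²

Use ∑_{k=1}^{n} k² = n(n+1)(2n+1)/6, then subtract the first 49 terms.
∑_{k=1}^{78} k² = 78×79×157/6 = 161239
∑_{k=1}^{49} k² = 49×50×99/6 = 40425
∑_{k=50}^{78} k² = 161239 - 40425 = 120814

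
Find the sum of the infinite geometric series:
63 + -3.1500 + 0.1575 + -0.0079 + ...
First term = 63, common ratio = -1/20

For |r| < 1, S = a / (1 - r)
S = 63 / (1 - (-1/20))
S = 63 / (21/20)
S = 60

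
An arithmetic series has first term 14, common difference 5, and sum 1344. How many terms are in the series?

Using S = n/2 × [2a + (n-1)d]
1344 = n/2 × [2(14) + (n-1)(5)]
1344 = n/2 × [28 + 5n - 5]
2688 = n × [23 + 5n]
5n² + (23)n - 2688 = 0
Discriminant: Δ = (23)² - 4(5)(-2688) = 529 + 53760 = 54289
√Δ = 233
n = [-(23) + √Δ] / (2·5) = (-23 + 233) / 10 = 210 / 10 = 21
(The negative root is discarded since n must be a positive integer.)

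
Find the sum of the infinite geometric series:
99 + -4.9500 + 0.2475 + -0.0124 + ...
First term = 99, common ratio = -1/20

For |r| < 1, S = a / (1 - r)
S = 99 / (1 - (-1/20))
S = 99 / (21/20)
S = 660/7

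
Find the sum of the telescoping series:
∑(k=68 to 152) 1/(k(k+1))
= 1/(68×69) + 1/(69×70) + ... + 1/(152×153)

Partial fractions: 1/(k(k+1)) = 1/k - 1/(k+1)
The series telescopes:
= (1/68 - 1/69) + (1/69 - 1/70) + ... + (1/152 - 1/153)
= 1/68 - 1/153
= 5/612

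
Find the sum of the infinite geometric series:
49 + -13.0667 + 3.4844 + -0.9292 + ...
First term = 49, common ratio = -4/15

For |r| < 1, S = a / (1 - r)
S = 49 / (1 - (-4/15))
S = 49 / (19/15)
S = 735/19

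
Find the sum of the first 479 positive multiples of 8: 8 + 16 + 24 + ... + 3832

Factor out 8: = 8(1 + 2 + ... + 479) = 8 × n(n+1)/2
= 8 × 479×480/2
= 8 × 114960
= 919680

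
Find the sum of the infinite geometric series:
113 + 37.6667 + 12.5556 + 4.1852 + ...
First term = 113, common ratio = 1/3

For |r| < 1, S = a / (1 - r)
S = 113 / (1 - (1/3))
S = 113 / (2/3)
S = 339/2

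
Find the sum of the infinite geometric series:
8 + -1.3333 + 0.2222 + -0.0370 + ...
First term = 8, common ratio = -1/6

For |r| < 1, S = a / (1 - r)
S = 8 / (1 - (-1/6))
S = 8 / (7/6)
S = 48/7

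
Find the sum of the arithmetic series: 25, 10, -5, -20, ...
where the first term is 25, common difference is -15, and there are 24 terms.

Sₙ = n/2 × (first + last)
Last term = a + (n-1)d = 25 + (24-1)×(-15) = -320
S_24 = 24/2 × (25 + (-320))
S_24 = 24/2 × (-295) = -3540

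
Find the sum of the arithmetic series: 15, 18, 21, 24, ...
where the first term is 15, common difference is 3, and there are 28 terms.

Sₙ = n/2 × (first + last)
Last term = a + (n-1)d = 15 + (28-1)×3 = 96
S_28 = 28/2 × (15 + 96)
S_28 = 28/2 × 111 = 1554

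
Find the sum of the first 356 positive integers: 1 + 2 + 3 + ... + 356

Formula: ∑k = n(n+1)/2
= 356×357/2
= 127092/2
= 63546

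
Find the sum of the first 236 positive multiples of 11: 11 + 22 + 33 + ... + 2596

Factor out 11: = 11(1 + 2 + ... + 236) = 11 × n(n+1)/2
= 11 × 236×237/2
= 11 × 27966
= 307626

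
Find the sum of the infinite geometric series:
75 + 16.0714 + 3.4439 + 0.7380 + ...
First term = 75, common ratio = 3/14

For |r| < 1, S = a / (1 - r)
S = 75 / (1 - (3/14))
S = 75 / (11/14)
S = 1050/11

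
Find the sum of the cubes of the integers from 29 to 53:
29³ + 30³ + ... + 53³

Use ∑_{k=1}^{n} k³ = [n(n+1)/2]², then subtract the first 28 terms.
∑_{k=1}^{53} k³ = [53×54/2]² = 1431² = 2047761
∑_{k=1}^{28} k³ = [28×29/2]² = 406² = 164836
∑_{k=29}^{53} k³ = 2047761 - 164836 = 1882925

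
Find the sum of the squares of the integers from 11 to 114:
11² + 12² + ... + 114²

Use ∑_{k=1}^{n} k² = n(n+1)(2n+1)/6, then subtract the first 10 terms.
∑_{k=1}^{114} k² = 114×115×229/6 = 500365
∑_{k=1}^{10} k² = 10×11×21/6 = 385
∑_{k=11}^{114} k² = 500365 - 385 = 499980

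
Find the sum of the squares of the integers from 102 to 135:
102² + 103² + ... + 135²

Use ∑_{k=1}^{n} k² = n(n+1)(2n+1)/6, then subtract the first 101 terms.
∑_{k=1}^{135} k² = 135×136×271/6 = 829260
∑_{k=1}^{101} k² = 101×102×203/6 = 348551
∑_{k=102}^{135} k² = 829260 - 348551 = 480709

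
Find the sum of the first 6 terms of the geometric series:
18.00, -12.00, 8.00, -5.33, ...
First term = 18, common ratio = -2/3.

Sₙ = a(1 - rⁿ) / (1 - r)
S_6 = 18(1 - (-2/3)^6) / (1 - (-2/3))
S_6 = 18(1 - (64/729)) / (5/3)
S_6 = 266/27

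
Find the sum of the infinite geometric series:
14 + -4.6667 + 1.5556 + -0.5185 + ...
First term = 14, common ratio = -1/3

For |r| < 1, S = a / (1 - r)
S = 14 / (1 - (-1/3))
S = 14 / (4/3)
S = 21/2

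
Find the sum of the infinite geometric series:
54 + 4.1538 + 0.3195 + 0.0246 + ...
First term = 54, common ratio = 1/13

For |r| < 1, S = a / (1 - r)
S = 54 / (1 - (1/13))
S = 54 / (12/13)
S = 117/2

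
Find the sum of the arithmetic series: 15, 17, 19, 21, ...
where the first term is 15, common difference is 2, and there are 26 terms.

Sₙ = n/2 × (first + last)
Last term = a + (n-1)d = 15 + (26-1)×2 = 65
S_26 = 26/2 × (15 + 65)
S_26 = 26/2 × 80 = 1040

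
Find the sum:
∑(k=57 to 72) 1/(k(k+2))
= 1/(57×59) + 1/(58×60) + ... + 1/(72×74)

Partial fractions: 1/(k(k+2)) = (1/2)[1/k - 1/(k+2)]
Telescoping leaves the first two and last two terms:
= (1/2)[1/57 + 1/58 - 1/73 - 1/74]
= 16906/4464753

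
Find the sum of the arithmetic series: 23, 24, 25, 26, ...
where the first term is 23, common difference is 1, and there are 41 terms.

Sₙ = n/2 × (first + last)
Last term = a + (n-1)d = 23 + (41-1)×1 = 63
S_41 = 41/2 × (23 + 63)
S_41 = 41/2 × 86 = 1763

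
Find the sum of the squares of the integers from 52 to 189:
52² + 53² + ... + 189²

Use ∑_{k=1}^{n} k² = n(n+1)(2n+1)/6, then subtract the first 51 terms.
∑_{k=1}^{189} k² = 189×190×379/6 = 2268315
∑_{k=1}^{51} k² = 51×52×103/6 = 45526
∑_{k=52}^{189} k² = 2268315 - 45526 = 2222789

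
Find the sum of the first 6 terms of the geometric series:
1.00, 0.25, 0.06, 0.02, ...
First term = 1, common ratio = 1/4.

Sₙ = a(1 - rⁿ) / (1 - r)
S_6 = 1(1 - (1/4)^6) / (1 - (1/4))
S_6 = 1(1 - (1/4096)) / (3/4)
S_6 = 1365/1024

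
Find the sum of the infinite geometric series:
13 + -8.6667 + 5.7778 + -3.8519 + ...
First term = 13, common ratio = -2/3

For |r| < 1, S = a / (1 - r)
S = 13 / (1 - (-2/3))
S = 13 / (5/3)
S = 39/5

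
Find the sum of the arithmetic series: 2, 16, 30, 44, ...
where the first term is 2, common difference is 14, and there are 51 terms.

Sₙ = n/2 × (first + last)
Last term = a + (n-1)d = 2 + (51-1)×14 = 702
S_51 = 51/2 × (2 + 702)
S_51 = 51/2 × 704 = 17952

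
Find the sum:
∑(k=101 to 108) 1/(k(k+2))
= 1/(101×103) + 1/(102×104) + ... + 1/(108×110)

Partial fractions: 1/(k(k+2)) = (1/2)[1/k - 1/(k+2)]
Telescoping leaves the first two and last two terms:
= (1/2)[1/101 + 1/102 - 1/109 - 1/110]
= 22229/30880245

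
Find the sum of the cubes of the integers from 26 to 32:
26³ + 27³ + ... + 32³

Use ∑_{k=1}^{n} k³ = [n(n+1)/2]², then subtract the first 25 terms.
∑_{k=1}^{32} k³ = [32×33/2]² = 528² = 278784
∑_{k=1}^{25} k³ = [25×26/2]² = 325² = 105625
∑_{k=26}^{32} k³ = 278784 - 105625 = 173159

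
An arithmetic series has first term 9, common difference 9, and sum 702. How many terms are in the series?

Using S = n/2 × [2a + (n-1)d]
702 = n/2 × [2(9) + (n-1)(9)]
702 = n/2 × [18 + 9n - 9]
1404 = n × [9 + 9n]
9n² + (9)n - 1404 = 0
Discriminant: Δ = (9)² - 4(9)(-1404) = 81 + 50544 = 50625
√Δ = 225
n = [-(9) + √Δ] / (2·9) = (-9 + 225) / 18 = 216 / 18 = 12
(The negative root is discarded since n must be a positive integer.)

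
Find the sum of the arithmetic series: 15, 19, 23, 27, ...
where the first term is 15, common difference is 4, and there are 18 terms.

Sₙ = n/2 × (first + last)
Last term = a + (n-1)d = 15 + (18-1)×4 = 83
S_18 = 18/2 × (15 + 83)
S_18 = 18/2 × 98 = 882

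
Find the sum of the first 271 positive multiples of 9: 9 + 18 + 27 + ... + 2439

Factor out 9: = 9(1 + 2 + ... + 271) = 9 × n(n+1)/2
= 9 × 271×272/2
= 9 × 36856
= 331704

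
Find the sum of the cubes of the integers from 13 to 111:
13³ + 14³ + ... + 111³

Use ∑_{k=1}^{n} k³ = [n(n+1)/2]², then subtract the first 12 terms.
∑_{k=1}^{111} k³ = [111×112/2]² = 6216² = 38638656
∑_{k=1}^{12} k³ = [12×13/2]² = 78² = 6084
∑_{k=13}^{111} k³ = 38638656 - 6084 = 38632572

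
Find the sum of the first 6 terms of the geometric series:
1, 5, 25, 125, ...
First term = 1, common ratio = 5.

Sₙ = a(1 - rⁿ) / (1 - r)
S_6 = 1(1 - 5^6) / (1 - 5)
S_6 = 1(1 - 15625) / (-4)
S_6 = 3906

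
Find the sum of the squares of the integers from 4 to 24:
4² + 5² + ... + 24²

Use ∑_{k=1}^{n} k² = n(n+1)(2n+1)/6, then subtract the first 3 terms.
∑_{k=1}^{24} k² = 24×25×49/6 = 4900
∑_{k=1}^{3} k² = 3×4×7/6 = 14
∑_{k=4}^{24} k² = 4900 - 14 = 4886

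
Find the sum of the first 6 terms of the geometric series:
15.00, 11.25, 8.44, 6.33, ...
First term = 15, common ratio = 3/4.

Sₙ = a(1 - rⁿ) / (1 - r)
S_6 = 15(1 - (3/4)^6) / (1 - (3/4))
S_6 = 15(1 - (729/4096)) / (1/4)
S_6 = 50505/1024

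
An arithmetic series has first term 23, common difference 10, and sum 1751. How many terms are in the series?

Using S = n/2 × [2a + (n-1)d]
1751 = n/2 × [2(23) + (n-1)(10)]
1751 = n/2 × [46 + 10n - 10]
3502 = n × [36 + 10n]
10n² + (36)n - 3502 = 0
Discriminant: Δ = (36)² - 4(10)(-3502) = 1296 + 140080 = 141376
√Δ = 376
n = [-(36) + √Δ] / (2·10) = (-36 + 376) / 20 = 340 / 20 = 17
(The negative root is discarded since n must be a positive integer.)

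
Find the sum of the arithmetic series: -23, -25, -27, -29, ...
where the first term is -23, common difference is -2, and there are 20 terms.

Sₙ = n/2 × (first + last)
Last term = a + (n-1)d = -23 + (20-1)×(-2) = -61
S_20 = 20/2 × (-23 + (-61))
S_20 = 20/2 × (-84) = -840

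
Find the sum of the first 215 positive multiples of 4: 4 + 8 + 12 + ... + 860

Factor out 4: = 4(1 + 2 + ... + 215) = 4 × n(n+1)/2
= 4 × 215×216/2
= 4 × 23220
= 92880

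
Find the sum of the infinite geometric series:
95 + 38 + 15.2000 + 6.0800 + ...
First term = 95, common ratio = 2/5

For |r| < 1, S = a / (1 - r)
S = 95 / (1 - (2/5))
S = 95 / (3/5)
S = 475/3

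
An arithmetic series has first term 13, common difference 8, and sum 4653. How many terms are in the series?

Using S = n/2 × [2a + (n-1)d]
4653 = n/2 × [2(13) + (n-1)(8)]
4653 = n/2 × [26 + 8n - 8]
9306 = n × [18 + 8n]
8n² + (18)n - 9306 = 0
Discriminant: Δ = (18)² - 4(8)(-9306) = 324 + 297792 = 298116
√Δ = 546
n = [-(18) + √Δ] / (2·8) = (-18 + 546) / 16 = 528 / 16 = 33
(The negative root is discarded since n must be a positive integer.)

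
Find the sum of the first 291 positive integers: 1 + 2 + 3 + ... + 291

Formula: ∑k = n(n+1)/2
= 291×292/2
= 84972/2
= 42486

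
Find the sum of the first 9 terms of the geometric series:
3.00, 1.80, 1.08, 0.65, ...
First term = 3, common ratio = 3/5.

Sₙ = a(1 - rⁿ) / (1 - r)
S_9 = 3(1 - (3/5)^9) / (1 - (3/5))
S_9 = 3(1 - (19683/1953125)) / (2/5)
S_9 = 2900163/390625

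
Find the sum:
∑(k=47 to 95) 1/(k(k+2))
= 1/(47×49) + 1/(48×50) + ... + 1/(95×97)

Partial fractions: 1/(k(k+2)) = (1/2)[1/k - 1/(k+2)]
Telescoping leaves the first two and last two terms:
= (1/2)[1/47 + 1/48 - 1/96 - 1/97]
= 9359/875328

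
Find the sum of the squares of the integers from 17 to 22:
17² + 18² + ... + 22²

Use ∑_{k=1}^{n} k² = n(n+1)(2n+1)/6, then subtract the first 16 terms.
∑_{k=1}^{22} k² = 22×23×45/6 = 3795
∑_{k=1}^{16} k² = 16×17×33/6 = 1496
∑_{k=17}^{22} k² = 3795 - 1496 = 2299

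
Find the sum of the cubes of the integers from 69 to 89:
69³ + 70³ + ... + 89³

Use ∑_{k=1}^{n} k³ = [n(n+1)/2]², then subtract the first 68 terms.
∑_{k=1}^{89} k³ = [89×90/2]² = 4005² = 16040025
∑_{k=1}^{68} k³ = [68×69/2]² = 2346² = 5503716
∑_{k=69}^{89} k³ = 16040025 - 5503716 = 10536309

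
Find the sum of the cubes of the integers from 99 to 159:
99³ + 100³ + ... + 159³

Use ∑_{k=1}^{n} k³ = [n(n+1)/2]², then subtract the first 98 terms.
∑_{k=1}^{159} k³ = [159×160/2]² = 12720² = 161798400
∑_{k=1}^{98} k³ = [98×99/2]² = 4851² = 23532201
∑_{k=99}^{159} k³ = 161798400 - 23532201 = 138266199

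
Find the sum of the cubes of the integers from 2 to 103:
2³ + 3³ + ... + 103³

Use ∑_{k=1}^{n} k³ = [n(n+1)/2]², then subtract the first 1 terms.
∑_{k=1}^{103} k³ = [103×104/2]² = 5356² = 28686736
∑_{k=1}^{1} k³ = [1×2/2]² = 1² = 1
∑_{k=2}^{103} k³ = 28686736 - 1 = 28686735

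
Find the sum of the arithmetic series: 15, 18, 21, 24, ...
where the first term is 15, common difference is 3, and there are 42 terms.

Sₙ = n/2 × (first + last)
Last term = a + (n-1)d = 15 + (42-1)×3 = 138
S_42 = 42/2 × (15 + 138)
S_42 = 42/2 × 153 = 3213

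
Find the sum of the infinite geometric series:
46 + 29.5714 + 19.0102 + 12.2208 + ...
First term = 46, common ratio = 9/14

For |r| < 1, S = a / (1 - r)
S = 46 / (1 - (9/14))
S = 46 / (5/14)
S = 644/5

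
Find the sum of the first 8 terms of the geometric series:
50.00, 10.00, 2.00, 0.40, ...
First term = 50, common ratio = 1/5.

Sₙ = a(1 - rⁿ) / (1 - r)
S_8 = 50(1 - (1/5)^8) / (1 - (1/5))
S_8 = 50(1 - (1/390625)) / (4/5)
S_8 = 195312/3125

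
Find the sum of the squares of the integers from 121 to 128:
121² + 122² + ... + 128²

Use ∑_{k=1}^{n} k² = n(n+1)(2n+1)/6, then subtract the first 120 terms.
∑_{k=1}^{128} k² = 128×129×257/6 = 707264
∑_{k=1}^{120} k² = 120×121×241/6 = 583220
∑_{k=121}^{128} k² = 707264 - 583220 = 124044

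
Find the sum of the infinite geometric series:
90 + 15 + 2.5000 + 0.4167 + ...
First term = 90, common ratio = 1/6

For |r| < 1, S = a / (1 - r)
S = 90 / (1 - (1/6))
S = 90 / (5/6)
S = 108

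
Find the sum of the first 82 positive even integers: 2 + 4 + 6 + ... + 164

Sum of first n even numbers = n(n+1)
= 82×83
= 6806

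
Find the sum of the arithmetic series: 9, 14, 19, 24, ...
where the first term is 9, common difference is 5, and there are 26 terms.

Sₙ = n/2 × (first + last)
Last term = a + (n-1)d = 9 + (26-1)×5 = 134
S_26 = 26/2 × (9 + 134)
S_26 = 26/2 × 143 = 1859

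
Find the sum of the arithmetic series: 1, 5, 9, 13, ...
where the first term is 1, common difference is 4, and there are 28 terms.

Sₙ = n/2 × (first + last)
Last term = a + (n-1)d = 1 + (28-1)×4 = 109
S_28 = 28/2 × (1 + 109)
S_28 = 28/2 × 110 = 1540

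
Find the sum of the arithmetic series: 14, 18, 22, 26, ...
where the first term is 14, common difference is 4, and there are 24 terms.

Sₙ = n/2 × (first + last)
Last term = a + (n-1)d = 14 + (24-1)×4 = 106
S_24 = 24/2 × (14 + 106)
S_24 = 24/2 × 120 = 1440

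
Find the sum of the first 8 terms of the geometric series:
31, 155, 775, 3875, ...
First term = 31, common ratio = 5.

Sₙ = a(1 - rⁿ) / (1 - r)
S_8 = 31(1 - 5^8) / (1 - 5)
S_8 = 31(1 - 390625) / (-4)
S_8 = 3027336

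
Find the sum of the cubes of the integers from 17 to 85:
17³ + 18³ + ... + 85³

Use ∑_{k=1}^{n} k³ = [n(n+1)/2]², then subtract the first 16 terms.
∑_{k=1}^{85} k³ = [85×86/2]² = 3655² = 13359025
∑_{k=1}^{16} k³ = [16×17/2]² = 136² = 18496
∑_{k=17}^{85} k³ = 13359025 - 18496 = 13340529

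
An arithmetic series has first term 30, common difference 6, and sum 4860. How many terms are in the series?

Using S = n/2 × [2a + (n-1)d]
4860 = n/2 × [2(30) + (n-1)(6)]
4860 = n/2 × [60 + 6n - 6]
9720 = n × [54 + 6n]
6n² + (54)n - 9720 = 0
Discriminant: Δ = (54)² - 4(6)(-9720) = 2916 + 233280 = 236196
√Δ = 486
n = [-(54) + √Δ] / (2·6) = (-54 + 486) / 12 = 432 / 12 = 36
(The negative root is discarded since n must be a positive integer.)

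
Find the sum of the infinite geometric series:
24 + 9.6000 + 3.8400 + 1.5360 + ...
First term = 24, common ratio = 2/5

For |r| < 1, S = a / (1 - r)
S = 24 / (1 - (2/5))
S = 24 / (3/5)
S = 40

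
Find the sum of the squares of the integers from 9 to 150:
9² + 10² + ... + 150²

Use ∑_{k=1}^{n} k² = n(n+1)(2n+1)/6, then subtract the first 8 terms.
∑_{k=1}^{150} k² = 150×151×301/6 = 1136275
∑_{k=1}^{8} k² = 8×9×17/6 = 204
∑_{k=9}^{150} k² = 1136275 - 204 = 1136071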